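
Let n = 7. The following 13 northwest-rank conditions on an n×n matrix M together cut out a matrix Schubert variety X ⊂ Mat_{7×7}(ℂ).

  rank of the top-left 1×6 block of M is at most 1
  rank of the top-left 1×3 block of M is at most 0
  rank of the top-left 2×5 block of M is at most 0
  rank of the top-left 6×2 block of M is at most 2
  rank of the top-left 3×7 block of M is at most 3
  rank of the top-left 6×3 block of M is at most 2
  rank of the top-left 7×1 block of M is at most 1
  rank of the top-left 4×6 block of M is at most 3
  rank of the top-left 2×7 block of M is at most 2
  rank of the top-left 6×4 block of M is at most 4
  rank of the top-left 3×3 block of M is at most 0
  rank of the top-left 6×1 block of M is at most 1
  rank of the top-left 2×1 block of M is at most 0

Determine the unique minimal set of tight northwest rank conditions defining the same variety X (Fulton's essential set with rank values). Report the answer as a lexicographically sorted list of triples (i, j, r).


Rank table r_w(7×7) implied by the 13 constraints:

  0, 0, 0, 0, 0, 1, 1
  0, 0, 0, 0, 0, 1, 2
  0, 0, 0, 1, 1, 2, 3
  1, 1, 1, 2, 2, 3, 4
  1, 2, 2, 3, 3, 4, 5
  1, 2, 2, 3, 4, 5, 6
  1, 2, 3, 4, 5, 6, 7

reading off 1-entries of Δ²R: w = (6, 7, 4, 1, 2, 5, 3).

Rothe diagram D(w) (14 cells), 3 SE-corners (essential conditions):

[(2, 5, 0), (3, 3, 0), (6, 3, 2)]


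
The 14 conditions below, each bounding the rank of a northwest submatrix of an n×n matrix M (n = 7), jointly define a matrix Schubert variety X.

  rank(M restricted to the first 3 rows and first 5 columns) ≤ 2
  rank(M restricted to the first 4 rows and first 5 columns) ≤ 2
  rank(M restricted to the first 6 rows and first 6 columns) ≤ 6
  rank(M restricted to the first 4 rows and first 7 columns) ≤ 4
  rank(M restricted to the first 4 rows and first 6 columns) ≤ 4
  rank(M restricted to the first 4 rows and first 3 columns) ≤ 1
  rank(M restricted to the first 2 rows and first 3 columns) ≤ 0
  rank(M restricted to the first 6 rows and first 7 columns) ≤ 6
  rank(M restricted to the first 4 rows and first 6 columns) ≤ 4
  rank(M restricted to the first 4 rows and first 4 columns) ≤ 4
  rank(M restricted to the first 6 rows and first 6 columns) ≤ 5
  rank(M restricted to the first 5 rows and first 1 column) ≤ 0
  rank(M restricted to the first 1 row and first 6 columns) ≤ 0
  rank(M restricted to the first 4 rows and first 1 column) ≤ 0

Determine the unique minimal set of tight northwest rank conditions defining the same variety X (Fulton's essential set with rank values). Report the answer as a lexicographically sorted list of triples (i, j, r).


The tightest implied rank at each (i,j), from the 14 conditions:

  i=1: 0 0 0 0 0 0 1
  i=2: 0 0 0 1 1 1 2
  i=3: 0 1 1 2 2 2 3
  i=4: 0 1 1 2 2 3 4
  i=5: 0 1 2 3 3 4 5
  i=6: 1 2 3 4 4 5 6
  i=7: 1 2 3 4 5 6 7

so w = (7, 4, 2, 6, 3, 1, 5).

5 SE-corners of the 14-cell Rothe diagram give Ess(w):

[(1, 6, 0), (2, 3, 0), (4, 3, 1), (4, 5, 2), (5, 1, 0)]


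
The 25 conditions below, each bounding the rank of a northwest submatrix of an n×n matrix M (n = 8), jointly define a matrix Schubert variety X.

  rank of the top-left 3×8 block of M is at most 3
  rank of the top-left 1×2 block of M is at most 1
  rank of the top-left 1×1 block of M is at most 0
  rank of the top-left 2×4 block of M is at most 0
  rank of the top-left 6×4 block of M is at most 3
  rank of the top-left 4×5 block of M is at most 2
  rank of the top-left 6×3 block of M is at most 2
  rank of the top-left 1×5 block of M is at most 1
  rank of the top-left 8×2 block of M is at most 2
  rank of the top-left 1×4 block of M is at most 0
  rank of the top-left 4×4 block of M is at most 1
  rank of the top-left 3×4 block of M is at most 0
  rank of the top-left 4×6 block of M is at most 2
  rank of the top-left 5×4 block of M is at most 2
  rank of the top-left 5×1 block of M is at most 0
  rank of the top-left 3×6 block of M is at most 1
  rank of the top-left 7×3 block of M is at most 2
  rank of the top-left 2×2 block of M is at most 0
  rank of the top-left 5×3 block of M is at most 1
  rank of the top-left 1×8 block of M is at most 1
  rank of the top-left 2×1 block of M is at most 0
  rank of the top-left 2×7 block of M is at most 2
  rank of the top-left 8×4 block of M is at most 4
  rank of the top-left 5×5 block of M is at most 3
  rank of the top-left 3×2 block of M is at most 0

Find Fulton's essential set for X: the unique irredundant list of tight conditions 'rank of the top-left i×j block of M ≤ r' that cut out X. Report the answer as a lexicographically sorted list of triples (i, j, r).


Rank table r_w(8×8) implied by the 25 constraints:

  row 1: 0 0 0 0 1 1 1 1
  row 2: 0 0 0 0 1 1 2 2
  row 3: 0 0 0 0 1 1 2 3
  row 4: 0 1 1 1 2 2 3 4
  row 5: 0 1 1 2 3 3 4 5
  row 6: 1 2 2 3 4 4 5 6
  row 7: 1 2 2 3 4 5 6 7
  row 8: 1 2 3 4 5 6 7 8

giving w = (5, 7, 8, 2, 4, 1, 6, 3) via Δ²R.

5 SE-corners of the 18-cell Rothe diagram give Ess(w):

[(3, 4, 0), (3, 6, 1), (5, 1, 0), (5, 3, 1), (7, 3, 2)]


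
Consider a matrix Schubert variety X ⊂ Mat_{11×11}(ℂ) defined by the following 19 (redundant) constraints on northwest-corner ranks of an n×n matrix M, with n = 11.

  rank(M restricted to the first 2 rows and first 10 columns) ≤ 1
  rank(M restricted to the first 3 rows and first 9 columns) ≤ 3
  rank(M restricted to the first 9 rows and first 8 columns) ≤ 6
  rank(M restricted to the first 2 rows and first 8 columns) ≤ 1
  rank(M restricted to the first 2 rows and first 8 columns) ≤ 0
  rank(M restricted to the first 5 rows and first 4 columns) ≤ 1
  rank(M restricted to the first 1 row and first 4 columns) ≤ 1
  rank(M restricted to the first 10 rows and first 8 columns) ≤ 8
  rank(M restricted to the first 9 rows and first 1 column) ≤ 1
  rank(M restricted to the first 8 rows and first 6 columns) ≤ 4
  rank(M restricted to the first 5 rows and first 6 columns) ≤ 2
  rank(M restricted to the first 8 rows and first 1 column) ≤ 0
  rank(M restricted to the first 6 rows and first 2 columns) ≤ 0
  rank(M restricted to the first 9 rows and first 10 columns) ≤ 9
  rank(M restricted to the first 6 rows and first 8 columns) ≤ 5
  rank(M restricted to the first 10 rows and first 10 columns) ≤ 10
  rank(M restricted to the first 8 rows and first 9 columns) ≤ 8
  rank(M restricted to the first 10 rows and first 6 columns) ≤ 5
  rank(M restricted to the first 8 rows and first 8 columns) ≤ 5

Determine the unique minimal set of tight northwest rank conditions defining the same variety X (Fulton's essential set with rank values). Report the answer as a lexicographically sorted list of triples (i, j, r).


Rank table r_w(11×11) implied by the 19 constraints:

  0 | 0 | 0 | 0 | 0 | 0 | 0 | 0 | 1 | 1 | 1
  0 | 0 | 0 | 0 | 0 | 0 | 0 | 0 | 1 | 1 | 2
  0 | 0 | 1 | 1 | 1 | 1 | 1 | 1 | 2 | 2 | 3
  0 | 0 | 1 | 1 | 2 | 2 | 2 | 2 | 3 | 3 | 4
  0 | 0 | 1 | 1 | 2 | 2 | 3 | 3 | 4 | 4 | 5
  0 | 0 | 1 | 2 | 3 | 3 | 4 | 4 | 5 | 5 | 6
  0 | 1 | 2 | 3 | 4 | 4 | 5 | 5 | 6 | 6 | 7
  0 | 1 | 2 | 3 | 4 | 4 | 5 | 5 | 6 | 7 | 8
  1 | 2 | 3 | 4 | 5 | 5 | 6 | 6 | 7 | 8 | 9
  1 | 2 | 3 | 4 | 5 | 5 | 6 | 7 | 8 | 9 | 10
  1 | 2 | 3 | 4 | 5 | 6 | 7 | 8 | 9 | 10 | 11

second differences of R give the permutation w = (9, 11, 3, 5, 7, 4, 2, 10, 1, 8, 6).

ℓ(w)=33; the 9 essential cells (i,j,r):

[(2, 8, 0), (2, 10, 1), (5, 4, 1), (5, 6, 2), (6, 2, 0), (8, 1, 0), (8, 6, 4), (8, 8, 5), (10, 6, 5)]


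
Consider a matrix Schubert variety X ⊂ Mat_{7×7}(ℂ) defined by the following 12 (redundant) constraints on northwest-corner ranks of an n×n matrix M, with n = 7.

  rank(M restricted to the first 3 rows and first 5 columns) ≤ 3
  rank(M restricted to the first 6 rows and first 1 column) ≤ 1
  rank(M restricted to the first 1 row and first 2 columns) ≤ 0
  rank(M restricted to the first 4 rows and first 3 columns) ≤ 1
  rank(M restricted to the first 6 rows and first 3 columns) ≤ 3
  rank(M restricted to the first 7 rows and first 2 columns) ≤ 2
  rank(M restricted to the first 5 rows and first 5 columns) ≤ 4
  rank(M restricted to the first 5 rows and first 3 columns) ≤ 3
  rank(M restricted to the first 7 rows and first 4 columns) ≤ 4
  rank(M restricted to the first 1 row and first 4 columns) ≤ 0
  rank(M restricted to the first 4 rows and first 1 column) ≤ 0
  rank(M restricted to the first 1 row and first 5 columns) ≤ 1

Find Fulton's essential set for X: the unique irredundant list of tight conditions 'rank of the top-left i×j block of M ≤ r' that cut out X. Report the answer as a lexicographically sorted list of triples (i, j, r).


Propagating the 12 rank bounds to every northwest block:

  row 1: 0  0  0  0  1  1  1
  row 2: 0  1  1  1  2  2  2
  row 3: 0  1  1  2  3  3  3
  row 4: 0  1  1  2  3  4  4
  row 5: 1  2  2  3  4  5  5
  row 6: 1  2  3  4  5  6  6
  row 7: 1  2  3  4  5  6  7

the unique w with this rank table is (5, 2, 4, 6, 1, 3, 7).

|D(w)|=9, |Ess(w)|=3:

[(1, 4, 0), (4, 1, 0), (4, 3, 1)]


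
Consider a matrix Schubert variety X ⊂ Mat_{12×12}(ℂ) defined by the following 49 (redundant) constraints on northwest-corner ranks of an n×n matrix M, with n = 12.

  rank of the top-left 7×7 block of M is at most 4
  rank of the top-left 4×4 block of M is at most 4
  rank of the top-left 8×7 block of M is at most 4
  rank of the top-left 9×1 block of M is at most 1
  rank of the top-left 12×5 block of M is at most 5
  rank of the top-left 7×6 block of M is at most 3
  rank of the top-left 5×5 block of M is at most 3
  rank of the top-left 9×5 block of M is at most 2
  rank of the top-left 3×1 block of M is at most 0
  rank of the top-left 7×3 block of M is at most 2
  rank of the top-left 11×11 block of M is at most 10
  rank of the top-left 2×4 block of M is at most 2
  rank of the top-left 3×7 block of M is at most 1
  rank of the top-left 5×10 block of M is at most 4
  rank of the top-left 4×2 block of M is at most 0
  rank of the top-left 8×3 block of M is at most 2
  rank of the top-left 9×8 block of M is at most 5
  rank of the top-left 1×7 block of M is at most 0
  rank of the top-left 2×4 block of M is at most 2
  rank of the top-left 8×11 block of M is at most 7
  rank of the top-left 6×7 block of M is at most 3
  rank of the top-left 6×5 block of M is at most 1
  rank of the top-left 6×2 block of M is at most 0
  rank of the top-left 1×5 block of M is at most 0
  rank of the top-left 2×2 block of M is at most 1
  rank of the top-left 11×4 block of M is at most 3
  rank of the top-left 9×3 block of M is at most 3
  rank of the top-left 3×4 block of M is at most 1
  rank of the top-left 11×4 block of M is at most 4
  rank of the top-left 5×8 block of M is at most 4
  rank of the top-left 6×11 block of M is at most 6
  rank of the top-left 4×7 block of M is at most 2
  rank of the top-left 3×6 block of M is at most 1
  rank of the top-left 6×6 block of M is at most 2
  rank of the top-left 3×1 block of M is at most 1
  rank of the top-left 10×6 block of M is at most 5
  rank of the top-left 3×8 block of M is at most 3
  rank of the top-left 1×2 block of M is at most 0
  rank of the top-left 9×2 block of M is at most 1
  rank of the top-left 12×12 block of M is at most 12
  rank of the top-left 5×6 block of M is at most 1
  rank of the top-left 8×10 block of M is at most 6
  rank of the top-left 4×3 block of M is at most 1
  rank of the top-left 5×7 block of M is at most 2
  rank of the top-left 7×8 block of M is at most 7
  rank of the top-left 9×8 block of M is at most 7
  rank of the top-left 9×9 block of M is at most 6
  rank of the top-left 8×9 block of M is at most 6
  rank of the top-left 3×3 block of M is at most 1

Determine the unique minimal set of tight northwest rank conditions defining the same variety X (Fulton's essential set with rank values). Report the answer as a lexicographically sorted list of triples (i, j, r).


Rank table r_w(12×12) implied by the 49 constraints:

  R[1]: 0 | 0 | 0 | 0 | 0 | 0 | 0 | 1 | 1 | 1 | 1 | 1
  R[2]: 0 | 0 | 1 | 1 | 1 | 1 | 1 | 2 | 2 | 2 | 2 | 2
  R[3]: 0 | 0 | 1 | 1 | 1 | 1 | 1 | 2 | 3 | 3 | 3 | 3
  R[4]: 0 | 0 | 1 | 1 | 1 | 1 | 2 | 3 | 4 | 4 | 4 | 4
  R[5]: 0 | 0 | 1 | 1 | 1 | 1 | 2 | 3 | 4 | 4 | 5 | 5
  R[6]: 0 | 0 | 1 | 1 | 1 | 2 | 3 | 4 | 5 | 5 | 6 | 6
  R[7]: 1 | 1 | 2 | 2 | 2 | 3 | 4 | 5 | 6 | 6 | 7 | 7
  R[8]: 1 | 1 | 2 | 2 | 2 | 3 | 4 | 5 | 6 | 6 | 7 | 8
  R[9]: 1 | 1 | 2 | 2 | 2 | 3 | 4 | 5 | 6 | 7 | 8 | 9
  R[10]: 1 | 2 | 3 | 3 | 3 | 4 | 5 | 6 | 7 | 8 | 9 | 10
  R[11]: 1 | 2 | 3 | 3 | 4 | 5 | 6 | 7 | 8 | 9 | 10 | 11
  R[12]: 1 | 2 | 3 | 4 | 5 | 6 | 7 | 8 | 9 | 10 | 11 | 12

the unique w with this rank table is (8, 3, 9, 7, 11, 6, 1, 12, 10, 2, 5, 4).

Fulton essential set (10 of the 38 Rothe cells):

[(1, 7, 0), (3, 7, 1), (5, 6, 1), (5, 10, 4), (6, 2, 0), (6, 5, 1), (8, 10, 6), (9, 2, 1), (9, 5, 2), (11, 4, 3)]


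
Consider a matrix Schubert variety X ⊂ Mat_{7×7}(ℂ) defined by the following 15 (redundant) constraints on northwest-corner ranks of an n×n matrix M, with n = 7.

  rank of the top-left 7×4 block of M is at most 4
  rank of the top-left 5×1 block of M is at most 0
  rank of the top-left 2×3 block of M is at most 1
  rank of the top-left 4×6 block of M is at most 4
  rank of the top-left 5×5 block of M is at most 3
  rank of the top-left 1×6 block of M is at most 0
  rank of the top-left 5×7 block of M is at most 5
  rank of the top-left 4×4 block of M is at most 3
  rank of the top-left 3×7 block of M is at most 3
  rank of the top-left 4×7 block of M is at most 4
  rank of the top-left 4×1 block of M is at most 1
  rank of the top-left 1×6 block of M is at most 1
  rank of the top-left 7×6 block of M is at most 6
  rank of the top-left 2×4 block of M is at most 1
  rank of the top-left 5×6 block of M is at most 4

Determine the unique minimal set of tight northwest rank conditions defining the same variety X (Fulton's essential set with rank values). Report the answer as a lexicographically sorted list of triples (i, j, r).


Propagating the 15 rank bounds to every northwest block:

  0 0 0 0 0 0 1
  0 1 1 1 1 1 2
  0 1 2 2 2 2 3
  0 1 2 3 3 3 4
  0 1 2 3 3 4 5
  1 2 3 4 4 5 6
  1 2 3 4 5 6 7

hence w(1..7) = (7, 2, 3, 4, 6, 1, 5).

D(w) has 11 cells with 3 SE-corners; essential set:

[(1, 6, 0), (5, 1, 0), (5, 5, 3)]


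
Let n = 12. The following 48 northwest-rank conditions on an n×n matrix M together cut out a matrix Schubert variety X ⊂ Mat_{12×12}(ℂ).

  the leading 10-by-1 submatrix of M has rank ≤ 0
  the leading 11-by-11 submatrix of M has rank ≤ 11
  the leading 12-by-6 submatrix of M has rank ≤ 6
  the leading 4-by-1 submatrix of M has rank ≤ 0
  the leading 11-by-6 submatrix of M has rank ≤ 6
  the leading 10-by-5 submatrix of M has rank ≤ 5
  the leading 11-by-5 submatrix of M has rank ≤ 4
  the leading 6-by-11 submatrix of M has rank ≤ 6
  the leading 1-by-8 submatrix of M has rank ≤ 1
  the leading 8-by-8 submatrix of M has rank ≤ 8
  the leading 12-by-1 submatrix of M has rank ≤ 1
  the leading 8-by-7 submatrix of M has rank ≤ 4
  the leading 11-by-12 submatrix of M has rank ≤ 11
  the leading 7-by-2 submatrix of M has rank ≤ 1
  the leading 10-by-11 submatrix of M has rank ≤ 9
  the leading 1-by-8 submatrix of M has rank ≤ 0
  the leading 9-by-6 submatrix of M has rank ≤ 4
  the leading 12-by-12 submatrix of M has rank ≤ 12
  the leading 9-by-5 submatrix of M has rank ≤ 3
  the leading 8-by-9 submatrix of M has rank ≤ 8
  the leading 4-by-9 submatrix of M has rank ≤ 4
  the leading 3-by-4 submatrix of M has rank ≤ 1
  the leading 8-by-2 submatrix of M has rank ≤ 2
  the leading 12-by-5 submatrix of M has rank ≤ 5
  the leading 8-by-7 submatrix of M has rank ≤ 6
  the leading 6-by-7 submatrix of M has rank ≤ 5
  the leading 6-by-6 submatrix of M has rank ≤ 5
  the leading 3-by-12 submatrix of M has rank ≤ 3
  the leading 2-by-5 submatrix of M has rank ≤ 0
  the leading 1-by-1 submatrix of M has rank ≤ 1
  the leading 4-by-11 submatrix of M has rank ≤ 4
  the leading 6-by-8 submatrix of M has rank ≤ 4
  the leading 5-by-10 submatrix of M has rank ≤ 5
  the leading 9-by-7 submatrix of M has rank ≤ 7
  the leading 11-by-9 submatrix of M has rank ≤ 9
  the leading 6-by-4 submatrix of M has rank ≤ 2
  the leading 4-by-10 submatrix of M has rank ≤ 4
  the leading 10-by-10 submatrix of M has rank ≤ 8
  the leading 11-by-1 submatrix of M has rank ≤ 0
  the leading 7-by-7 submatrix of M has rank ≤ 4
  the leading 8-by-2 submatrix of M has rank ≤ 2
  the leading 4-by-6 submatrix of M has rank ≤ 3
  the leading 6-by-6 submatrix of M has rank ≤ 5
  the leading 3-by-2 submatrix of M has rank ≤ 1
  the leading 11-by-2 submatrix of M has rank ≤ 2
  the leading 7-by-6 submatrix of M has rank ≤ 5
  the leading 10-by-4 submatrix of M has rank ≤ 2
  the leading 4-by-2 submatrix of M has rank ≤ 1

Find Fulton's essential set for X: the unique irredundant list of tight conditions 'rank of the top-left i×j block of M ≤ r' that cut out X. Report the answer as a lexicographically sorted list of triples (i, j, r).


Computing R[i][j] = min implied NW-rank bound (n=12, 48 conditions):

  i=1: 0  0  0  0  0  0  0  0  1  1  1  1
  i=2: 0  0  0  0  0  1  1  1  2  2  2  2
  i=3: 0  1  1  1  1  2  2  2  3  3  3  3
  i=4: 0  1  2  2  2  3  3  3  4  4  4  4
  i=5: 0  1  2  2  3  4  4  4  5  5  5  5
  i=6: 0  1  2  2  3  4  4  4  5  6  6  6
  i=7: 0  1  2  2  3  4  4  5  6  7  7  7
  i=8: 0  1  2  2  3  4  4  5  6  7  8  8
  i=9: 0  1  2  2  3  4  5  6  7  8  9  9
  i=10: 0  1  2  2  3  4  5  6  7  8  9  10
  i=11: 0  1  2  3  4  5  6  7  8  9  10  11
  i=12: 1  2  3  4  5  6  7  8  9  10  11  12

giving w = (9, 6, 2, 3, 5, 10, 8, 11, 7, 12, 4, 1) via Δ²R.

|D(w)|=32, |Ess(w)|=6:

[(1, 8, 0), (2, 5, 0), (6, 8, 4), (8, 7, 4), (10, 4, 2), (11, 1, 0)]


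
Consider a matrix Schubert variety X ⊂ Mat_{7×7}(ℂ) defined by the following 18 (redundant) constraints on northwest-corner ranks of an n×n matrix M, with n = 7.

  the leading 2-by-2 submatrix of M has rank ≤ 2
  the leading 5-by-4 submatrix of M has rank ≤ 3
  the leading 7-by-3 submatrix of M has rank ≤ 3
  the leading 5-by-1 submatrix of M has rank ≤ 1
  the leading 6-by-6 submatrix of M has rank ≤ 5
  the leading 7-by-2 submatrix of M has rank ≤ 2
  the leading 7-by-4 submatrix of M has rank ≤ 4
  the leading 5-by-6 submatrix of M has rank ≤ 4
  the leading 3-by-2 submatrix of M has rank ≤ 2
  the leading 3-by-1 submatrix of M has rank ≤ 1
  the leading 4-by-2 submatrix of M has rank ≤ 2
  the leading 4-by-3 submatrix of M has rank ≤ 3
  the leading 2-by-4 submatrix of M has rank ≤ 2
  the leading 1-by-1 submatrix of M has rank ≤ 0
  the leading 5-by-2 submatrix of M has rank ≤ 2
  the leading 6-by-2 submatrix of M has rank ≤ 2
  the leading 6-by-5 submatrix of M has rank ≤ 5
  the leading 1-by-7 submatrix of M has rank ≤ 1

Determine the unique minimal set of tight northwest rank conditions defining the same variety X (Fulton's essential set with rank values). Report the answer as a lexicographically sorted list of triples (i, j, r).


Reconstructing r_w from the 18 given conditions:

  i=1: 0 1 1 1 1 1 1
  i=2: 1 2 2 2 2 2 2
  i=3: 1 2 3 3 3 3 3
  i=4: 1 2 3 3 4 4 4
  i=5: 1 2 3 3 4 4 5
  i=6: 1 2 3 4 5 5 6
  i=7: 1 2 3 4 5 6 7

the unique w with this rank table is (2, 1, 3, 5, 7, 4, 6).

ℓ(w)=4; the 3 essential cells (i,j,r):

[(1, 1, 0), (5, 4, 3), (5, 6, 4)]


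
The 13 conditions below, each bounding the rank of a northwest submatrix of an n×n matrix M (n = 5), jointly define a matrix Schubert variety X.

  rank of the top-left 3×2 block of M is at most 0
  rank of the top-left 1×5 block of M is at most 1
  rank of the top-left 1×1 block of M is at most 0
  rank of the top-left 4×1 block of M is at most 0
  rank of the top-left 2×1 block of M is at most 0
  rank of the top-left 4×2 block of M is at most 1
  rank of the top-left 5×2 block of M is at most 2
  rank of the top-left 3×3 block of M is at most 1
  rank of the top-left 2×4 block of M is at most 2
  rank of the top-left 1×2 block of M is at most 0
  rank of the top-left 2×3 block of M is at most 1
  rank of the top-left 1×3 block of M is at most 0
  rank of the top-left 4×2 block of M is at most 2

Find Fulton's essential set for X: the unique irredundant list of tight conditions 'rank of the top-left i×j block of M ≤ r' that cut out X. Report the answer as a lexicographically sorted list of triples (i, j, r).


The tightest implied rank at each (i,j), from the 13 conditions:

  0  0  0  1  1
  0  0  1  2  2
  0  0  1  2  3
  0  1  2  3  4
  1  2  3  4  5

the unique w with this rank table is (4, 3, 5, 2, 1).

Rothe diagram D(w) (8 cells), 3 SE-corners (essential conditions):

[(1, 3, 0), (3, 2, 0), (4, 1, 0)]


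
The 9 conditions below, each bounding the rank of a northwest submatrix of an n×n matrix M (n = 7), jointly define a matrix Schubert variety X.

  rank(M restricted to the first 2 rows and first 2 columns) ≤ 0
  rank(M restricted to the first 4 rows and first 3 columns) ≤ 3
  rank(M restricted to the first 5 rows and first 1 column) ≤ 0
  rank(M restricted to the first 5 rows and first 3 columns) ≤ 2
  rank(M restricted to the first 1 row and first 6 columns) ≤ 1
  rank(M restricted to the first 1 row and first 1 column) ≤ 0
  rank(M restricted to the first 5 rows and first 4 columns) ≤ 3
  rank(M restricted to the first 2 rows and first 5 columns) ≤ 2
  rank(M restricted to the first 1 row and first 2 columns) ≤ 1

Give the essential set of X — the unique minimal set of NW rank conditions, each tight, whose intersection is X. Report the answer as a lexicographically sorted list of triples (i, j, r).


The tightest implied rank at each (i,j), from the 9 conditions:

  i=1: 0 0 1 1 1 1 1
  i=2: 0 0 1 2 2 2 2
  i=3: 0 1 2 3 3 3 3
  i=4: 0 1 2 3 4 4 4
  i=5: 0 1 2 3 4 5 5
  i=6: 1 2 3 4 5 6 6
  i=7: 1 2 3 4 5 6 7

reading off 1-entries of Δ²R: w = (3, 4, 2, 5, 6, 1, 7).

Fulton essential set (2 of the 7 Rothe cells):

[(2, 2, 0), (5, 1, 0)]


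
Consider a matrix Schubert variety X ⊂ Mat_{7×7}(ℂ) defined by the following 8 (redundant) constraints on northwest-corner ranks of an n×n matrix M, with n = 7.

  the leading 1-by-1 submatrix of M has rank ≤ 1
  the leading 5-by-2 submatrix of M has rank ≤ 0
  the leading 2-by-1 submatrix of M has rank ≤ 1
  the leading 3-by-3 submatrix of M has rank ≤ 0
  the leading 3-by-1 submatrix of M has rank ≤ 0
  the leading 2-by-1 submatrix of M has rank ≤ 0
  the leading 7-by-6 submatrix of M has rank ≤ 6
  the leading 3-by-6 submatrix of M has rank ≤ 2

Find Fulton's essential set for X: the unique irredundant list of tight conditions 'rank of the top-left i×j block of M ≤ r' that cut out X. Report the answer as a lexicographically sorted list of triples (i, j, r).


The tightest implied rank at each (i,j), from the 8 conditions:

  row 1: 0 | 0 | 0 | 1 | 1 | 1 | 1
  row 2: 0 | 0 | 0 | 1 | 2 | 2 | 2
  row 3: 0 | 0 | 0 | 1 | 2 | 2 | 3
  row 4: 0 | 0 | 1 | 2 | 3 | 3 | 4
  row 5: 0 | 0 | 1 | 2 | 3 | 4 | 5
  row 6: 1 | 1 | 2 | 3 | 4 | 5 | 6
  row 7: 1 | 2 | 3 | 4 | 5 | 6 | 7

hence w(1..7) = (4, 5, 7, 3, 6, 1, 2).

3 SE-corners of the 14-cell Rothe diagram give Ess(w):

[(3, 3, 0), (3, 6, 2), (5, 2, 0)]


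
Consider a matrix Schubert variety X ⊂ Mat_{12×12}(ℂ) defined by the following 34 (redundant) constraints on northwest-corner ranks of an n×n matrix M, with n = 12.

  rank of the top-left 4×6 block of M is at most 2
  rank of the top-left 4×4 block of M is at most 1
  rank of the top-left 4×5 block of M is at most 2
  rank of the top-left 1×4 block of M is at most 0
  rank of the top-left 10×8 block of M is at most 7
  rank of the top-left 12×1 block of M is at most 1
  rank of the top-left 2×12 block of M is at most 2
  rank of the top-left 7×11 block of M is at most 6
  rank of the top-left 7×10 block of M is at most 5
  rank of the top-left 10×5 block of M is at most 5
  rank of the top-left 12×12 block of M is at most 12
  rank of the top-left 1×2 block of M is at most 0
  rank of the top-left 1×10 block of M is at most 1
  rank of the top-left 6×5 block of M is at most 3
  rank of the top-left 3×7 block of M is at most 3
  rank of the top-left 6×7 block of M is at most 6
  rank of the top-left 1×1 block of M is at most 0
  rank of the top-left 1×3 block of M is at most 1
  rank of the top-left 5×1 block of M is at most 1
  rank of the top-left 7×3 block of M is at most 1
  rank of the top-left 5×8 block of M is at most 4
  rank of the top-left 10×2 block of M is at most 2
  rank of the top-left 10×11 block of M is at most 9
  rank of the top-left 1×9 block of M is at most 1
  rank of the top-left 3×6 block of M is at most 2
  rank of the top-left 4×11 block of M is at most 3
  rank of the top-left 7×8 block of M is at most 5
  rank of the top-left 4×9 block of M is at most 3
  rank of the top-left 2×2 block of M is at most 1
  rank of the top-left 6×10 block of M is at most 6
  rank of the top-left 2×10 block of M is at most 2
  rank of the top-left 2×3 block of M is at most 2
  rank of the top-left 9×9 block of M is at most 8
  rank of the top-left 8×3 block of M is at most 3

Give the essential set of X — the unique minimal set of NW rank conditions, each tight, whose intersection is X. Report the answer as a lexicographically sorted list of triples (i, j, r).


The tightest implied rank at each (i,j), from the 34 conditions:

  i=1: 0 0 0 0 1 1 1 1 1 1 1 1
  i=2: 1 1 1 1 2 2 2 2 2 2 2 2
  i=3: 1 1 1 1 2 2 3 3 3 3 3 3
  i=4: 1 1 1 1 2 2 3 3 3 3 3 4
  i=5: 1 1 1 2 3 3 4 4 4 4 4 5
  i=6: 1 1 1 2 3 4 5 5 5 5 5 6
  i=7: 1 1 1 2 3 4 5 5 5 5 6 7
  i=8: 1 2 2 3 4 5 6 6 6 6 7 8
  i=9: 1 2 3 4 5 6 7 7 7 7 8 9
  i=10: 1 2 3 4 5 6 7 7 8 8 9 10
  i=11: 1 2 3 4 5 6 7 8 9 9 10 11
  i=12: 1 2 3 4 5 6 7 8 9 10 11 12

so w = (5, 1, 7, 12, 4, 6, 11, 2, 3, 9, 8, 10).

Rothe diagram D(w) (26 cells), 7 SE-corners (essential conditions):

[(1, 4, 0), (4, 4, 1), (4, 6, 2), (4, 11, 3), (7, 3, 1), (7, 10, 5), (10, 8, 7)]


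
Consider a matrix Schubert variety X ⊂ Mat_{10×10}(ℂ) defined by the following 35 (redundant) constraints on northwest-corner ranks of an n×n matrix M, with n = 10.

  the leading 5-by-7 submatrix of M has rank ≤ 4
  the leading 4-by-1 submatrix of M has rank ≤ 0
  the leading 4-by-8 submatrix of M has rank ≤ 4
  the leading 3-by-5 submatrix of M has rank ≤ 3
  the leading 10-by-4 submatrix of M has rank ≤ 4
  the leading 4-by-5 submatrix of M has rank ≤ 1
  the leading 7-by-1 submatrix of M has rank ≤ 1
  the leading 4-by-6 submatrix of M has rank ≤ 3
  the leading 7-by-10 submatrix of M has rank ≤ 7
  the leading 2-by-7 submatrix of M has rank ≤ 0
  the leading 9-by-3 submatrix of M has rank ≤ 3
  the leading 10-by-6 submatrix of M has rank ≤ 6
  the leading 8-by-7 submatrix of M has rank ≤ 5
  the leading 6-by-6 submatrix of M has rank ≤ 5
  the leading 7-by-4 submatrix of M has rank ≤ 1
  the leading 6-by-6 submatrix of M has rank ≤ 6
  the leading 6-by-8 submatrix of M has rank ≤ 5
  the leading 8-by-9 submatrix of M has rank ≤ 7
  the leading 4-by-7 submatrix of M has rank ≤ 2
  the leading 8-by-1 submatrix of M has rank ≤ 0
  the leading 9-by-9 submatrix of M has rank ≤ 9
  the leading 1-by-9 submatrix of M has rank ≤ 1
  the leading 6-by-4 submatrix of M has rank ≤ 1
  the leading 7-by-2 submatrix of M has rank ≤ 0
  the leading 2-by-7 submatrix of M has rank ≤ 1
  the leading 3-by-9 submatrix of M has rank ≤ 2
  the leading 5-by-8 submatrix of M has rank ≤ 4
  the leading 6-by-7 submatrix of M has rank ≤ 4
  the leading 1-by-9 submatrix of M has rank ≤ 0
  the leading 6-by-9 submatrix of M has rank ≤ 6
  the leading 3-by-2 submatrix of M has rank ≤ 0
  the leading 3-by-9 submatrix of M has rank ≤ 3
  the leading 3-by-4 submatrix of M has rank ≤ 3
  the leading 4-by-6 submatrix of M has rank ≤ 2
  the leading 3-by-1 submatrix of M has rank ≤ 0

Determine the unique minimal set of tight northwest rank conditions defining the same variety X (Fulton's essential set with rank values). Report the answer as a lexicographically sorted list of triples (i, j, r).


Rank table r_w(10×10) implied by the 35 constraints:

  0 0 0 0 0 0 0 0 0 1
  0 0 0 0 0 0 0 1 1 2
  0 0 1 1 1 1 1 2 2 3
  0 0 1 1 1 2 2 3 3 4
  0 0 1 1 2 3 3 4 4 5
  0 0 1 1 2 3 4 5 5 6
  0 0 1 1 2 3 4 5 6 7
  0 1 2 2 3 4 5 6 7 8
  1 2 3 3 4 5 6 7 8 9
  1 2 3 4 5 6 7 8 9 10

giving w = (10, 8, 3, 6, 5, 7, 9, 2, 1, 4) via Δ²R.

ℓ(w)=32; the 6 essential cells (i,j,r):

[(1, 9, 0), (2, 7, 0), (4, 5, 1), (7, 2, 0), (7, 4, 1), (8, 1, 0)]


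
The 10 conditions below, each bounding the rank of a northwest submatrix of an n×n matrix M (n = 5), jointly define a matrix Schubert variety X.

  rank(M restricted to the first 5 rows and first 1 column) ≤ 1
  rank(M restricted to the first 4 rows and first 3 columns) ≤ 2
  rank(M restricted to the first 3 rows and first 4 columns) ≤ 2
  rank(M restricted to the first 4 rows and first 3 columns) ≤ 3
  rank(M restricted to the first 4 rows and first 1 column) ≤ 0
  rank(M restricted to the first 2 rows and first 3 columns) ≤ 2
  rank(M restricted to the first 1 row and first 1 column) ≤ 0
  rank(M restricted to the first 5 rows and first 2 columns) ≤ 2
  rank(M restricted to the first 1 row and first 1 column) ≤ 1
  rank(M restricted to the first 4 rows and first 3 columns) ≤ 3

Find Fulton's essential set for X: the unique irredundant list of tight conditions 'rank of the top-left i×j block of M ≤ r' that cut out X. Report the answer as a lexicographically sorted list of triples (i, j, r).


Recovering R(i,j) via the rank-extension bound from the 10 conditions:

  i=1: 0  1  1  1  1
  i=2: 0  1  2  2  2
  i=3: 0  1  2  2  3
  i=4: 0  1  2  3  4
  i=5: 1  2  3  4  5

so w = (2, 3, 5, 4, 1).

|D(w)|=5, |Ess(w)|=2:

[(3, 4, 2), (4, 1, 0)]


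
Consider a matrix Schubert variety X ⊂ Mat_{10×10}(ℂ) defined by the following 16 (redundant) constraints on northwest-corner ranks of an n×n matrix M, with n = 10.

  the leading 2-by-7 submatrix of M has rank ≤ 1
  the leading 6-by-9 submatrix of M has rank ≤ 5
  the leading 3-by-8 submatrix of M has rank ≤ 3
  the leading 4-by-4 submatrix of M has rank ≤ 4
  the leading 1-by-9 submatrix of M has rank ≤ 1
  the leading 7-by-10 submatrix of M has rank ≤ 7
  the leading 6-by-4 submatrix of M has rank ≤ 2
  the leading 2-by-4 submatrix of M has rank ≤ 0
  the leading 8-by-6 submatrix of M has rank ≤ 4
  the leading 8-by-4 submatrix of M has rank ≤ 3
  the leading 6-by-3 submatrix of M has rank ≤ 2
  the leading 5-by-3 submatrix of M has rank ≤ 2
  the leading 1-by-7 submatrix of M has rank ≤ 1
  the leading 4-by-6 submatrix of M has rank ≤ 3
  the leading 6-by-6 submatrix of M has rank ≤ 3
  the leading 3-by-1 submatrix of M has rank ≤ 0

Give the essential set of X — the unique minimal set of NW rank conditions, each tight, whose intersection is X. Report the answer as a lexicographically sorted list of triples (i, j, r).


Computing R[i][j] = min implied NW-rank bound (n=10, 16 conditions):

  0, 0, 0, 0, 1, 1, 1, 1, 1, 1
  0, 0, 0, 0, 1, 1, 1, 2, 2, 2
  0, 1, 1, 1, 2, 2, 2, 3, 3, 3
  1, 2, 2, 2, 3, 3, 3, 4, 4, 4
  1, 2, 2, 2, 3, 3, 4, 5, 5, 5
  1, 2, 2, 2, 3, 3, 4, 5, 5, 6
  1, 2, 3, 3, 4, 4, 5, 6, 6, 7
  1, 2, 3, 3, 4, 4, 5, 6, 7, 8
  1, 2, 3, 4, 5, 5, 6, 7, 8, 9
  1, 2, 3, 4, 5, 6, 7, 8, 9, 10

hence w(1..10) = (5, 8, 2, 1, 7, 10, 3, 9, 4, 6).

D(w) has 20 cells with 8 SE-corners; essential set:

[(2, 4, 0), (2, 7, 1), (3, 1, 0), (6, 4, 2), (6, 6, 3), (6, 9, 5), (8, 4, 3), (8, 6, 4)]


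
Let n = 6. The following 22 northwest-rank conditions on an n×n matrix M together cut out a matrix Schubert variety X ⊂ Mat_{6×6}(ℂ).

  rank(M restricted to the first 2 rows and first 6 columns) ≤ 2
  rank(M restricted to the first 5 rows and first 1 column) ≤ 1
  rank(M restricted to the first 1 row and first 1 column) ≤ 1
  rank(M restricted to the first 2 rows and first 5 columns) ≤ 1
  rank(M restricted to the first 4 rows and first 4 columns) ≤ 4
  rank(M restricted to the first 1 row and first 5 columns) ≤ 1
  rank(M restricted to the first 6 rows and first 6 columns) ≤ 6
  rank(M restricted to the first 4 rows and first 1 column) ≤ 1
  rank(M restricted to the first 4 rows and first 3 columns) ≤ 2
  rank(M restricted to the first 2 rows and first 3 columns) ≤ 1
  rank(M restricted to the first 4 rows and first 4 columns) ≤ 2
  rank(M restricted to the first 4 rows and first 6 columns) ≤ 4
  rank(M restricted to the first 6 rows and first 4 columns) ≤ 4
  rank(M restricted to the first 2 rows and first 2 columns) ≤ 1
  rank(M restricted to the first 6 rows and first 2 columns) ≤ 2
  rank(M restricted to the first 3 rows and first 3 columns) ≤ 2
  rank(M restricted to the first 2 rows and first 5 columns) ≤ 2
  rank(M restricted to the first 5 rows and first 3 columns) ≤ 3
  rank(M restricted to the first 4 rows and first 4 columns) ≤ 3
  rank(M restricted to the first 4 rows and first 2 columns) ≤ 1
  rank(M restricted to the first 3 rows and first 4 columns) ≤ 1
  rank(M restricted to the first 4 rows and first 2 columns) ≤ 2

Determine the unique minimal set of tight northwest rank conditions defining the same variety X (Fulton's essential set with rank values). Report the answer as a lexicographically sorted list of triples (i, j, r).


Recovering R(i,j) via the rank-extension bound from the 22 conditions:

  1 | 1 | 1 | 1 | 1 | 1
  1 | 1 | 1 | 1 | 1 | 2
  1 | 1 | 1 | 1 | 2 | 3
  1 | 1 | 2 | 2 | 3 | 4
  1 | 2 | 3 | 3 | 4 | 5
  1 | 2 | 3 | 4 | 5 | 6

second differences of R give the permutation w = (1, 6, 5, 3, 2, 4).

|D(w)|=8, |Ess(w)|=3:

[(2, 5, 1), (3, 4, 1), (4, 2, 1)]


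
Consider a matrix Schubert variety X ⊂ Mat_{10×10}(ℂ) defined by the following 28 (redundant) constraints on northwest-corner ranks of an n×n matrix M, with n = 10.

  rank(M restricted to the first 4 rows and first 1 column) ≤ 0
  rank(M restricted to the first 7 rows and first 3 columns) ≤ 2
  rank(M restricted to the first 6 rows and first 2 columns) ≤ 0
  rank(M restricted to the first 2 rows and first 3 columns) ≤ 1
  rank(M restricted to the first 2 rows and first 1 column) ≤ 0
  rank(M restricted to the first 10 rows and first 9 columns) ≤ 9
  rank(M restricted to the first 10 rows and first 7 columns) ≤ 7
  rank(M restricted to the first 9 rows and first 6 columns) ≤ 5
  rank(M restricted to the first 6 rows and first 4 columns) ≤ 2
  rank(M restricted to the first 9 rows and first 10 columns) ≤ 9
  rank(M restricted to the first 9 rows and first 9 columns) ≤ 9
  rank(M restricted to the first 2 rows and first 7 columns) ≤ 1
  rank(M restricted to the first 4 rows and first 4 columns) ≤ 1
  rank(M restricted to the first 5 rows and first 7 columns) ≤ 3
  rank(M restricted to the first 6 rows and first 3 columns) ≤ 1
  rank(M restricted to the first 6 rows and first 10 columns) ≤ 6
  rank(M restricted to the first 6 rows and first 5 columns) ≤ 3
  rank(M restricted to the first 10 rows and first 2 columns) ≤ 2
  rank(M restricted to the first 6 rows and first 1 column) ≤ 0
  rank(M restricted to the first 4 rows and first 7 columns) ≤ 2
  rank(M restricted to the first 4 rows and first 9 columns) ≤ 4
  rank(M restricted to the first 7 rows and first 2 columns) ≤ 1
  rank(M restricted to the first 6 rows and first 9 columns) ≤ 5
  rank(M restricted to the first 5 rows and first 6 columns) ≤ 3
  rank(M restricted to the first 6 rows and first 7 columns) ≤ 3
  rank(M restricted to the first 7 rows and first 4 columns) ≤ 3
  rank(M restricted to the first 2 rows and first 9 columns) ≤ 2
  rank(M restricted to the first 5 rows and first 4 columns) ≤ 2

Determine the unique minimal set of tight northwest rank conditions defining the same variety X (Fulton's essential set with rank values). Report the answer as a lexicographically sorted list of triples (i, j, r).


Computing R[i][j] = min implied NW-rank bound (n=10, 28 conditions):

  R[1]: 0 0 1 1 1 1 1 1 1 1
  R[2]: 0 0 1 1 1 1 1 2 2 2
  R[3]: 0 0 1 1 2 2 2 3 3 3
  R[4]: 0 0 1 1 2 2 2 3 4 4
  R[5]: 0 0 1 2 3 3 3 4 5 5
  R[6]: 0 0 1 2 3 3 3 4 5 6
  R[7]: 1 1 2 3 4 4 4 5 6 7
  R[8]: 1 2 3 4 5 5 5 6 7 8
  R[9]: 1 2 3 4 5 5 6 7 8 9
  R[10]: 1 2 3 4 5 6 7 8 9 10

so w = (3, 8, 5, 9, 4, 10, 1, 2, 7, 6).

ℓ(w)=23; the 6 essential cells (i,j,r):

[(2, 7, 1), (4, 4, 1), (4, 7, 2), (6, 2, 0), (6, 7, 3), (9, 6, 5)]


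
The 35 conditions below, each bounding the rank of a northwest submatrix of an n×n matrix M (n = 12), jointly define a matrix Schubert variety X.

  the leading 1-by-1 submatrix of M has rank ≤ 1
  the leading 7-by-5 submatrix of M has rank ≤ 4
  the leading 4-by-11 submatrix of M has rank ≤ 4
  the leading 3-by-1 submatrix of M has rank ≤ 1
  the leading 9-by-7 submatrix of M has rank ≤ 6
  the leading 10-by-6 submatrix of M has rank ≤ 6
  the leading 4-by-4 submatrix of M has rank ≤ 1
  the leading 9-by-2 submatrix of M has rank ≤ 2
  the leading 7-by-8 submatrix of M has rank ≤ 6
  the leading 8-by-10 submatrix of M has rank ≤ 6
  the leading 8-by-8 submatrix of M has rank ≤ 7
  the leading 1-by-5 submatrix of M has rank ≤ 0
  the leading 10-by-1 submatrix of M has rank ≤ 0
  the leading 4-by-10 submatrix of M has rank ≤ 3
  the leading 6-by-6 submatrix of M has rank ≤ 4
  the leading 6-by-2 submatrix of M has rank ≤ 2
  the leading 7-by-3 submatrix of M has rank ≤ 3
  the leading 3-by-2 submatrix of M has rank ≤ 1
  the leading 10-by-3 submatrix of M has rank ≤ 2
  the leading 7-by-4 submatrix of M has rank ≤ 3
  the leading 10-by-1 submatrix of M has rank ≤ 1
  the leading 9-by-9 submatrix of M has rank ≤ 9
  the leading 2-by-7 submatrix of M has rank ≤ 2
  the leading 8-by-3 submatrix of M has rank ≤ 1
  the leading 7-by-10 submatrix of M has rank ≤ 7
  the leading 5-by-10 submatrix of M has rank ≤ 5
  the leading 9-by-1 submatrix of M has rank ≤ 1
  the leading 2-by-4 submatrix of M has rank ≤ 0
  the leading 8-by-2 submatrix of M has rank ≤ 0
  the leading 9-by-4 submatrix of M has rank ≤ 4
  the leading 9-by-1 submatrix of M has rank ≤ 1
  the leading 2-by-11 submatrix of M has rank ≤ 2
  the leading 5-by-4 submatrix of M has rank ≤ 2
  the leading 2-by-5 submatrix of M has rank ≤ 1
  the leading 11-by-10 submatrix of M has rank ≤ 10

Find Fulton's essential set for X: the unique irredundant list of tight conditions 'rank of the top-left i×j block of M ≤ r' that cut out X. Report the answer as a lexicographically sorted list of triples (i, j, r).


Rank table r_w(12×12) implied by the 35 constraints:

  R[1]: 0 0 0 0 0 1 1 1 1 1 1 1
  R[2]: 0 0 0 0 1 2 2 2 2 2 2 2
  R[3]: 0 0 1 1 2 3 3 3 3 3 3 3
  R[4]: 0 0 1 1 2 3 3 3 3 3 4 4
  R[5]: 0 0 1 2 3 4 4 4 4 4 5 5
  R[6]: 0 0 1 2 3 4 5 5 5 5 6 6
  R[7]: 0 0 1 2 3 4 5 6 6 6 7 7
  R[8]: 0 0 1 2 3 4 5 6 6 6 7 8
  R[9]: 0 1 2 3 4 5 6 7 7 7 8 9
  R[10]: 0 1 2 3 4 5 6 7 8 8 9 10
  R[11]: 1 2 3 4 5 6 7 8 9 9 10 11
  R[12]: 1 2 3 4 5 6 7 8 9 10 11 12

hence w(1..12) = (6, 5, 3, 11, 4, 7, 8, 12, 2, 9, 1, 10).

ℓ(w)=30; the 7 essential cells (i,j,r):

[(1, 5, 0), (2, 4, 0), (4, 4, 1), (4, 10, 3), (8, 2, 0), (8, 10, 6), (10, 1, 0)]


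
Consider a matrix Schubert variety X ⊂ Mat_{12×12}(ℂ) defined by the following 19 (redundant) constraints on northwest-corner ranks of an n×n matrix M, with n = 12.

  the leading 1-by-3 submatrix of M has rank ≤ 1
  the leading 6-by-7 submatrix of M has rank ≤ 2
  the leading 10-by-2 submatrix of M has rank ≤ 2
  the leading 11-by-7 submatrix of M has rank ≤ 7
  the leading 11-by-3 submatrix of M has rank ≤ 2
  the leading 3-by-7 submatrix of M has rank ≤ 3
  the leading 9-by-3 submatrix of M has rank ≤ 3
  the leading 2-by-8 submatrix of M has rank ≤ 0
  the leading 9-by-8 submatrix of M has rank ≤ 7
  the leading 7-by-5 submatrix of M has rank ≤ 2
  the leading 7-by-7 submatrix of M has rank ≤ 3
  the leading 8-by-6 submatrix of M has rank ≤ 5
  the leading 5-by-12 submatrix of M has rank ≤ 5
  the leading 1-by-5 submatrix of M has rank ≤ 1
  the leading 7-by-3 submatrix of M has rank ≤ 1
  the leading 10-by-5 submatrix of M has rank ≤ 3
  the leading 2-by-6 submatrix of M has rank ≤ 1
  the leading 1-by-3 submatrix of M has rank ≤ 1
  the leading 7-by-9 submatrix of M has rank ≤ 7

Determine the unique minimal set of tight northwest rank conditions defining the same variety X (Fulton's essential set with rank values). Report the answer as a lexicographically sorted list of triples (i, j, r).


Recovering R(i,j) via the rank-extension bound from the 19 conditions:

  R[1]: 0  0  0  0  0  0  0  0  1  1  1  1
  R[2]: 0  0  0  0  0  0  0  0  1  2  2  2
  R[3]: 1  1  1  1  1  1  1  1  2  3  3  3
  R[4]: 1  1  1  2  2  2  2  2  3  4  4  4
  R[5]: 1  1  1  2  2  2  2  3  4  5  5  5
  R[6]: 1  1  1  2  2  2  2  3  4  5  6  6
  R[7]: 1  1  1  2  2  3  3  4  5  6  7  7
  R[8]: 1  2  2  3  3  4  4  5  6  7  8  8
  R[9]: 1  2  2  3  3  4  5  6  7  8  9  9
  R[10]: 1  2  2  3  3  4  5  6  7  8  9  10
  R[11]: 1  2  2  3  4  5  6  7  8  9  10  11
  R[12]: 1  2  3  4  5  6  7  8  9  10  11  12

hence w(1..12) = (9, 10, 1, 4, 8, 11, 6, 2, 7, 12, 5, 3).

6 SE-corners of the 36-cell Rothe diagram give Ess(w):

[(2, 8, 0), (6, 7, 2), (7, 3, 1), (7, 5, 2), (10, 5, 3), (11, 3, 2)]
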